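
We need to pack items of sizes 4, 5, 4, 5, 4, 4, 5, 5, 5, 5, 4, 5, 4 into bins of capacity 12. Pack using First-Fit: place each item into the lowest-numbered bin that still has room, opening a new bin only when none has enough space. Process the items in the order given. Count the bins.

6 bins

Put 4 in bin 1; 8 remain.
Put 5 in bin 1; 3 remain.
Put 4 in bin 2; 8 remain.
Put 5 in bin 2; 3 remain.
Put 4 in bin 3; 8 remain.
Put 4 in bin 3; 4 remain.
Put 5 in bin 4; 7 remain.
Put 5 in bin 4; 2 remain.
Put 5 in bin 5; 7 remain.
Put 5 in bin 5; 2 remain.
Put 4 in bin 3; 0 remain.
Put 5 in bin 6; 7 remain.
Put 4 in bin 6; 3 remain.
Final bins: [4,5] [4,5] [4,4,4] [5,5] [5,5] [5,4].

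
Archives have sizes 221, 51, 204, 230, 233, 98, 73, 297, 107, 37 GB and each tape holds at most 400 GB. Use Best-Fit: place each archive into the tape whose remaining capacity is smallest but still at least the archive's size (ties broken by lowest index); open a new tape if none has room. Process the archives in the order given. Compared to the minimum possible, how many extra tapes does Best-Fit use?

Best-Fit: [221,51,98] [204] [230,107,37] [233,73] [297] → 5 tapes.
5 archives exceed 200 GB (half the capacity), and no two of those can share a tape, so at least 5 tapes are needed.
So 5 is already optimal.

0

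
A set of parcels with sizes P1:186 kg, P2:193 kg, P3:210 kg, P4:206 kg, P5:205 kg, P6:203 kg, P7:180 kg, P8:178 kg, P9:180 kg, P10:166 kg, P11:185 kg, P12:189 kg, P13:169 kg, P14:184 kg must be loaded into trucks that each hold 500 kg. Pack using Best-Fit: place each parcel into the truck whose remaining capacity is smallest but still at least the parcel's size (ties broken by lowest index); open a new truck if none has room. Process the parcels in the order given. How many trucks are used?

7

truck 1: place P1 (186 kg), 314 kg left
truck 1: place P2 (193 kg), 121 kg left
truck 2: place P3 (210 kg), 290 kg left
truck 2: place P4 (206 kg), 84 kg left
truck 3: place P5 (205 kg), 295 kg left
truck 3: place P6 (203 kg), 92 kg left
truck 4: place P7 (180 kg), 320 kg left
truck 4: place P8 (178 kg), 142 kg left
truck 5: place P9 (180 kg), 320 kg left
truck 5: place P10 (166 kg), 154 kg left
truck 6: place P11 (185 kg), 315 kg left
truck 6: place P12 (189 kg), 126 kg left
truck 7: place P13 (169 kg), 331 kg left
truck 7: place P14 (184 kg), 147 kg left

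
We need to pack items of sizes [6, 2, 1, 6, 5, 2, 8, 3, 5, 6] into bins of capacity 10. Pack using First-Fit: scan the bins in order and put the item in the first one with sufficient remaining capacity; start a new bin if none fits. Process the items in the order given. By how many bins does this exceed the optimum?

First-Fit: [6,2,1] [6,2] [5,3] [8] [5] [6] → 6 bins.
Total size 44; any packing needs at least ⌈44/10⌉ = 5 bins.
An optimal packing achieves that bound: [8,2] [6,3,1] [6,2] [6] [5,5] → 5 bins.
Excess: 6 − 5 = 1.

1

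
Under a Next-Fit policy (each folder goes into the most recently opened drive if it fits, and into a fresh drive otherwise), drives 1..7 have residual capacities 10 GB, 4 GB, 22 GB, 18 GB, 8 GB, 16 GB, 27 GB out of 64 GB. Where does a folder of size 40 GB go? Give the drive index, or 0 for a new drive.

Next-Fit only looks at drive 7, which has 27 GB free.
40 GB does not fit, so a new drive is opened.

0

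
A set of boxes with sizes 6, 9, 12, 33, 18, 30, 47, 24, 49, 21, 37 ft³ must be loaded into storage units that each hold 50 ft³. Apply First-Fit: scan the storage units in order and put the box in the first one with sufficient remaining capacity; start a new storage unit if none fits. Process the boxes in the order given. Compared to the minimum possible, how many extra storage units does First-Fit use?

First-Fit: [6,9,12,18] [33] [30] [47] [24,21] [49] [37] → 7 storage units.
Total size 286 ft³; any packing needs at least ⌈286/50⌉ = 6 storage units.
An optimal packing achieves that bound: [49] [47] [37,12] [33,9,6] [30,18] [24,21] → 6 storage units.
Excess: 7 − 6 = 1.

1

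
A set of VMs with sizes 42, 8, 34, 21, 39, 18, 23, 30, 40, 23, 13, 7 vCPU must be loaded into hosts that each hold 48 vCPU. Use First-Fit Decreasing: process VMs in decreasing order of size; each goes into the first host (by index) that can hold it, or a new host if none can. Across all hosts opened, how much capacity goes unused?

Sorted descending: 42, 40, 39, 34, 30, 23, 23, 21, 18, 13, 8, 7.
Put 42 vCPU in host 1; 6 vCPU remain.
Put 40 vCPU in host 2; 8 vCPU remain.
Put 39 vCPU in host 3; 9 vCPU remain.
Put 34 vCPU in host 4; 14 vCPU remain.
Put 30 vCPU in host 5; 18 vCPU remain.
Put 23 vCPU in host 6; 25 vCPU remain.
Put 23 vCPU in host 6; 2 vCPU remain.
Put 21 vCPU in host 7; 27 vCPU remain.
Put 18 vCPU in host 5; 0 vCPU remain.
Put 13 vCPU in host 4; 1 vCPU remain.
Put 8 vCPU in host 2; 0 vCPU remain.
Put 7 vCPU in host 3; 2 vCPU remain.
7 hosts × 48 vCPU = 336 vCPU; used 298 vCPU; unused 38 vCPU.

38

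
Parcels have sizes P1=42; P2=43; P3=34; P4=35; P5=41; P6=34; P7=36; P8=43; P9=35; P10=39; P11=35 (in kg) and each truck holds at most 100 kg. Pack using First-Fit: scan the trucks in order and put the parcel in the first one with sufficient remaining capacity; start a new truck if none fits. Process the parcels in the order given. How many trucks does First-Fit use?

truck 1: place P1 (42 kg), 58 kg left
truck 1: place P2 (43 kg), 15 kg left
truck 2: place P3 (34 kg), 66 kg left
truck 2: place P4 (35 kg), 31 kg left
truck 3: place P5 (41 kg), 59 kg left
truck 3: place P6 (34 kg), 25 kg left
truck 4: place P7 (36 kg), 64 kg left
truck 4: place P8 (43 kg), 21 kg left
truck 5: place P9 (35 kg), 65 kg left
truck 5: place P10 (39 kg), 26 kg left
truck 6: place P11 (35 kg), 65 kg left
Final trucks: [42,43] [34,35] [41,34] [36,43] [35,39] [35].

6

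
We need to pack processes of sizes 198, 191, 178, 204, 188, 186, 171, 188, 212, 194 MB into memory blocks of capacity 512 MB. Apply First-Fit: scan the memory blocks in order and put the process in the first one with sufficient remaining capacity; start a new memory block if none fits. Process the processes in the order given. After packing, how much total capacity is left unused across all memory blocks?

198 MB → memory block 1 (remaining 314 MB)
191 MB → memory block 1 (remaining 123 MB)
178 MB → memory block 2 (remaining 334 MB)
204 MB → memory block 2 (remaining 130 MB)
188 MB → memory block 3 (remaining 324 MB)
186 MB → memory block 3 (remaining 138 MB)
171 MB → memory block 4 (remaining 341 MB)
188 MB → memory block 4 (remaining 153 MB)
212 MB → memory block 5 (remaining 300 MB)
194 MB → memory block 5 (remaining 106 MB)
5 memory blocks × 512 MB = 2560 MB; used 1910 MB; unused 650 MB.

650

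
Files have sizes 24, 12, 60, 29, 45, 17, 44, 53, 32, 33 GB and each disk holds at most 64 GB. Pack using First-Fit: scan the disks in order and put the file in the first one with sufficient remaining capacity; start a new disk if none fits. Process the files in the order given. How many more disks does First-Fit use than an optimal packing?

1

First-Fit: [24,12,17] [60] [29,32] [45] [44] [53] [33] → 7 disks.
Total size 349 GB; any packing needs at least ⌈349/64⌉ = 6 disks.
An optimal packing achieves that bound: [60] [53] [45,17] [44,12] [33,29] [32,24] → 6 disks.
Excess: 7 − 6 = 1.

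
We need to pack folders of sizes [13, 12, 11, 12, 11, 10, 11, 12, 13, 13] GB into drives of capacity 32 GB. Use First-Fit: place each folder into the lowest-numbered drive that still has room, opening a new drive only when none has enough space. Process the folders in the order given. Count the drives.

5

13 GB → drive 1 (remaining 19 GB)
12 GB → drive 1 (remaining 7 GB)
11 GB → drive 2 (remaining 21 GB)
12 GB → drive 2 (remaining 9 GB)
11 GB → drive 3 (remaining 21 GB)
10 GB → drive 3 (remaining 11 GB)
11 GB → drive 3 (remaining 0 GB)
12 GB → drive 4 (remaining 20 GB)
13 GB → drive 4 (remaining 7 GB)
13 GB → drive 5 (remaining 19 GB)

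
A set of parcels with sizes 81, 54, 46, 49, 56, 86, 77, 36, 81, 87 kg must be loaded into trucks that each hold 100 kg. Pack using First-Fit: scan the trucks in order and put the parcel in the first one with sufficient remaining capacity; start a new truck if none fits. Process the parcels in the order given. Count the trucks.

Put 81 kg in truck 1; 19 kg remain.
Put 54 kg in truck 2; 46 kg remain.
Put 46 kg in truck 2; 0 kg remain.
Put 49 kg in truck 3; 51 kg remain.
Put 56 kg in truck 4; 44 kg remain.
Put 86 kg in truck 5; 14 kg remain.
Put 77 kg in truck 6; 23 kg remain.
Put 36 kg in truck 3; 15 kg remain.
Put 81 kg in truck 7; 19 kg remain.
Put 87 kg in truck 8; 13 kg remain.
Final trucks: [81] [54,46] [49,36] [56] [86] [77] [81] [87].

8 trucks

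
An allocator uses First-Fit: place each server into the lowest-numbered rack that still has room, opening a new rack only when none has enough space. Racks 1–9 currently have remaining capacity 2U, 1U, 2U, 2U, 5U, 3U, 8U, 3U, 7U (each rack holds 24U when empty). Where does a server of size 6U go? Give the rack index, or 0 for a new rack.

Racks with room: rack 7 (8U), rack 9 (7U).
The first with room is rack 7.

7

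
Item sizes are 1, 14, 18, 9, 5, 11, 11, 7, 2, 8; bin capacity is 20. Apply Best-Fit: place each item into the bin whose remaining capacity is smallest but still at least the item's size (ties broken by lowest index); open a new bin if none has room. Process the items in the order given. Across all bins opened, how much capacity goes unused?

1 → bin 1 (remaining 19)
14 → bin 1 (remaining 5)
18 → bin 2 (remaining 2)
9 → bin 3 (remaining 11)
5 → bin 1 (remaining 0)
11 → bin 3 (remaining 0)
11 → bin 4 (remaining 9)
7 → bin 4 (remaining 2)
2 → bin 2 (remaining 0)
8 → bin 5 (remaining 12)
5 bins × 20 = 100; used 86; unused 14.

14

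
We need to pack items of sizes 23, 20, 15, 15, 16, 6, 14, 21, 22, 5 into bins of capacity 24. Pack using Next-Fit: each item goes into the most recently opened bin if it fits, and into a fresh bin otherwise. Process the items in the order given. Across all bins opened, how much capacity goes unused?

bin 1: place 23, 1 left
bin 2: place 20, 4 left
bin 3: place 15, 9 left
bin 4: place 15, 9 left
bin 5: place 16, 8 left
bin 5: place 6, 2 left
bin 6: place 14, 10 left
bin 7: place 21, 3 left
bin 8: place 22, 2 left
bin 9: place 5, 19 left
9 bins × 24 = 216; used 157; unused 59.

59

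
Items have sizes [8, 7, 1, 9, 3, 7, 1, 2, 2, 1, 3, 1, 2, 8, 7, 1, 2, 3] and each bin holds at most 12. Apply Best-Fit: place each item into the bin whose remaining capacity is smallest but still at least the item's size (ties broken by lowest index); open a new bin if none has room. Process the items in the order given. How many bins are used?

6 bins

Put 8 in bin 1; 4 remain.
Put 7 in bin 2; 5 remain.
Put 1 in bin 1; 3 remain.
Put 9 in bin 3; 3 remain.
Put 3 in bin 1; 0 remain.
Put 7 in bin 4; 5 remain.
Put 1 in bin 3; 2 remain.
Put 2 in bin 3; 0 remain.
Put 2 in bin 2; 3 remain.
Put 1 in bin 2; 2 remain.
Put 3 in bin 4; 2 remain.
Put 1 in bin 2; 1 remain.
Put 2 in bin 4; 0 remain.
Put 8 in bin 5; 4 remain.
Put 7 in bin 6; 5 remain.
Put 1 in bin 2; 0 remain.
Put 2 in bin 5; 2 remain.
Put 3 in bin 6; 2 remain.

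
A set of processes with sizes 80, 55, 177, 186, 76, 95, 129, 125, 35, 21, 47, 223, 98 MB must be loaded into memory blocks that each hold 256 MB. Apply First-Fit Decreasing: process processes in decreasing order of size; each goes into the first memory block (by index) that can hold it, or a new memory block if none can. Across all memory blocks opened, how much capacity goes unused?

189

Sorted descending: 223, 186, 177, 129, 125, 98, 95, 80, 76, 55, 47, 35, 21.
223 MB → memory block 1 (remaining 33 MB)
186 MB → memory block 2 (remaining 70 MB)
177 MB → memory block 3 (remaining 79 MB)
129 MB → memory block 4 (remaining 127 MB)
125 MB → memory block 4 (remaining 2 MB)
98 MB → memory block 5 (remaining 158 MB)
95 MB → memory block 5 (remaining 63 MB)
80 MB → memory block 6 (remaining 176 MB)
76 MB → memory block 3 (remaining 3 MB)
55 MB → memory block 2 (remaining 15 MB)
47 MB → memory block 5 (remaining 16 MB)
35 MB → memory block 6 (remaining 141 MB)
21 MB → memory block 1 (remaining 12 MB)
6 memory blocks × 256 MB = 1536 MB; used 1347 MB; unused 189 MB.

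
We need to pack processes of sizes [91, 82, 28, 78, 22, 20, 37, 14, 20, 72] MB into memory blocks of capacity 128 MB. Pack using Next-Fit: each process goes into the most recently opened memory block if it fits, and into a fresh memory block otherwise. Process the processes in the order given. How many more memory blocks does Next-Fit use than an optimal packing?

1

Next-Fit: [91] [82,28] [78,22,20] [37,14,20] [72] → 5 memory blocks.
Total size 464 MB; any packing needs at least ⌈464/128⌉ = 4 memory blocks.
An optimal packing achieves that bound: [91,37] [82,28,14] [78,22,20] [72,20] → 4 memory blocks.
Excess: 5 − 4 = 1.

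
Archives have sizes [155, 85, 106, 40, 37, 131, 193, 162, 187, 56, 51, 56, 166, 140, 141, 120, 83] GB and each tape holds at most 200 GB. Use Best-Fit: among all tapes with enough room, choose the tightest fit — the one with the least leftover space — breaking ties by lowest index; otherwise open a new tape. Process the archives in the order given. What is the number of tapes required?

155 GB → tape 1 (remaining 45 GB)
85 GB → tape 2 (remaining 115 GB)
106 GB → tape 2 (remaining 9 GB)
40 GB → tape 1 (remaining 5 GB)
37 GB → tape 3 (remaining 163 GB)
131 GB → tape 3 (remaining 32 GB)
193 GB → tape 4 (remaining 7 GB)
162 GB → tape 5 (remaining 38 GB)
187 GB → tape 6 (remaining 13 GB)
56 GB → tape 7 (remaining 144 GB)
51 GB → tape 7 (remaining 93 GB)
56 GB → tape 7 (remaining 37 GB)
166 GB → tape 8 (remaining 34 GB)
140 GB → tape 9 (remaining 60 GB)
141 GB → tape 10 (remaining 59 GB)
120 GB → tape 11 (remaining 80 GB)
83 GB → tape 12 (remaining 117 GB)

12 tapes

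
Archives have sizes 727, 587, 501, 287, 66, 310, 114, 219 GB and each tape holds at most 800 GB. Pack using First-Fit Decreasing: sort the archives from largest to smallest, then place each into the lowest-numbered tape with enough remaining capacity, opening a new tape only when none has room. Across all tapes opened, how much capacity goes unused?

389

Sorted descending: 727, 587, 501, 310, 287, 219, 114, 66.
tape 1: place 727 GB, 73 GB left
tape 2: place 587 GB, 213 GB left
tape 3: place 501 GB, 299 GB left
tape 4: place 310 GB, 490 GB left
tape 3: place 287 GB, 12 GB left
tape 4: place 219 GB, 271 GB left
tape 2: place 114 GB, 99 GB left
tape 1: place 66 GB, 7 GB left
4 tapes × 800 GB = 3200 GB; used 2811 GB; unused 389 GB.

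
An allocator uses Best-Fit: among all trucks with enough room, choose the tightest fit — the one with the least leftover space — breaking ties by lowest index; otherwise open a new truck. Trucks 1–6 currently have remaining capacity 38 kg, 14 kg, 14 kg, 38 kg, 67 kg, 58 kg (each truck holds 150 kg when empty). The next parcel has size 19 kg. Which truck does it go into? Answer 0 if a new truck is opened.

1

Trucks with room: truck 1 (38 kg), truck 4 (38 kg), truck 5 (67 kg), truck 6 (58 kg).
Tightest fit is truck 1 with 38 kg free.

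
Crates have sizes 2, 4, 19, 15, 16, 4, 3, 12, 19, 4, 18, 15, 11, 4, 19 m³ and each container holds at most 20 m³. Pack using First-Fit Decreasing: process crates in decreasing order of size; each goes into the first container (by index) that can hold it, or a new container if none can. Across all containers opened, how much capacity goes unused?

15

Sorted descending: 19, 19, 19, 18, 16, 15, 15, 12, 11, 4, 4, 4, 4, 3, 2.
Put 19 m³ in container 1; 1 m³ remain.
Put 19 m³ in container 2; 1 m³ remain.
Put 19 m³ in container 3; 1 m³ remain.
Put 18 m³ in container 4; 2 m³ remain.
Put 16 m³ in container 5; 4 m³ remain.
Put 15 m³ in container 6; 5 m³ remain.
Put 15 m³ in container 7; 5 m³ remain.
Put 12 m³ in container 8; 8 m³ remain.
Put 11 m³ in container 9; 9 m³ remain.
Put 4 m³ in container 5; 0 m³ remain.
Put 4 m³ in container 6; 1 m³ remain.
Put 4 m³ in container 7; 1 m³ remain.
Put 4 m³ in container 8; 4 m³ remain.
Put 3 m³ in container 8; 1 m³ remain.
Put 2 m³ in container 4; 0 m³ remain.
9 containers × 20 m³ = 180 m³; used 165 m³; unused 15 m³.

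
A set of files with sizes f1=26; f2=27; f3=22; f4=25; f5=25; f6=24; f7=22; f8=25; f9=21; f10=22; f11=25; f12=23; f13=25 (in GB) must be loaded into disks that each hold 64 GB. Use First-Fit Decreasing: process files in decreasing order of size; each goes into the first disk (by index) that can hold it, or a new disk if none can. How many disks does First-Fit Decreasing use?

7

Sorted descending: 27, 26, 25, 25, 25, 25, 25, 24, 23, 22, 22, 22, 21.
27 GB → disk 1 (remaining 37 GB)
26 GB → disk 1 (remaining 11 GB)
25 GB → disk 2 (remaining 39 GB)
25 GB → disk 2 (remaining 14 GB)
25 GB → disk 3 (remaining 39 GB)
25 GB → disk 3 (remaining 14 GB)
25 GB → disk 4 (remaining 39 GB)
24 GB → disk 4 (remaining 15 GB)
23 GB → disk 5 (remaining 41 GB)
22 GB → disk 5 (remaining 19 GB)
22 GB → disk 6 (remaining 42 GB)
22 GB → disk 6 (remaining 20 GB)
21 GB → disk 7 (remaining 43 GB)
Final disks: [27,26] [25,25] [25,25] [25,24] [23,22] [22,22] [21].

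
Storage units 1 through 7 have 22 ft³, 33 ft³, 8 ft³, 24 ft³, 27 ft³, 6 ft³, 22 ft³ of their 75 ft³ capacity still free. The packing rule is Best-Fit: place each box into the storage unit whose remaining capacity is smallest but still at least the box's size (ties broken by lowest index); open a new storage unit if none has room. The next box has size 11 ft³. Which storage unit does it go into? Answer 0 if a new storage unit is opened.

1

Storage units with room: storage unit 1 (22 ft³), storage unit 2 (33 ft³), storage unit 4 (24 ft³), storage unit 5 (27 ft³), storage unit 7 (22 ft³).
Tightest fit is storage unit 1 with 22 ft³ free.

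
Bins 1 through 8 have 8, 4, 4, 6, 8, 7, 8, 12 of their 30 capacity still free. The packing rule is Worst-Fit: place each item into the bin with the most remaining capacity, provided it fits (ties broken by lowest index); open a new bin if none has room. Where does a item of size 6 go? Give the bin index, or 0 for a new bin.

8

Bins with room: bin 1 (8), bin 4 (6), bin 5 (8), bin 6 (7), bin 7 (8), bin 8 (12).
Most room is bin 8 with 12 free.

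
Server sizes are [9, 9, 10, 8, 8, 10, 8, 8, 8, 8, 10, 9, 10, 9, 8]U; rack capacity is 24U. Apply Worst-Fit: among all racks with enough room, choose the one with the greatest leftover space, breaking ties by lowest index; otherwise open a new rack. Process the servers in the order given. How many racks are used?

9U → rack 1 (remaining 15U)
9U → rack 1 (remaining 6U)
10U → rack 2 (remaining 14U)
8U → rack 2 (remaining 6U)
8U → rack 3 (remaining 16U)
10U → rack 3 (remaining 6U)
8U → rack 4 (remaining 16U)
8U → rack 4 (remaining 8U)
8U → rack 4 (remaining 0U)
8U → rack 5 (remaining 16U)
10U → rack 5 (remaining 6U)
9U → rack 6 (remaining 15U)
10U → rack 6 (remaining 5U)
9U → rack 7 (remaining 15U)
8U → rack 7 (remaining 7U)

7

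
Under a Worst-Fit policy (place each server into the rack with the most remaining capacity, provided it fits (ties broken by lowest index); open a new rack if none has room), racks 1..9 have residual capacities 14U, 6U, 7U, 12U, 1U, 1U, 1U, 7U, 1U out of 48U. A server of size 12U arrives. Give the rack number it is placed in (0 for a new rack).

Racks with room: rack 1 (14U), rack 4 (12U).
Most room is rack 1 with 14U free.

1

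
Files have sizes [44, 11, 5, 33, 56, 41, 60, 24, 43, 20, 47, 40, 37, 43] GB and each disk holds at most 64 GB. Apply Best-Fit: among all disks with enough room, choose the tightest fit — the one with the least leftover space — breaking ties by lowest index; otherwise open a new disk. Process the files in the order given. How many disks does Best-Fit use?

Put 44 GB in disk 1; 20 GB remain.
Put 11 GB in disk 1; 9 GB remain.
Put 5 GB in disk 1; 4 GB remain.
Put 33 GB in disk 2; 31 GB remain.
Put 56 GB in disk 3; 8 GB remain.
Put 41 GB in disk 4; 23 GB remain.
Put 60 GB in disk 5; 4 GB remain.
Put 24 GB in disk 2; 7 GB remain.
Put 43 GB in disk 6; 21 GB remain.
Put 20 GB in disk 6; 1 GB remain.
Put 47 GB in disk 7; 17 GB remain.
Put 40 GB in disk 8; 24 GB remain.
Put 37 GB in disk 9; 27 GB remain.
Put 43 GB in disk 10; 21 GB remain.
Final disks: [44,11,5] [33,24] [56] [41] [60] [43,20] [47] [40] [37] [43].

10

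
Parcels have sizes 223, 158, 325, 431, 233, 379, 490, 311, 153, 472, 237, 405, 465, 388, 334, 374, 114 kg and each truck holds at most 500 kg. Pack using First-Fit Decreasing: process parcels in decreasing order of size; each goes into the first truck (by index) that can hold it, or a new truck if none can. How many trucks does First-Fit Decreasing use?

Sorted descending: 490, 472, 465, 431, 405, 388, 379, 374, 334, 325, 311, 237, 233, 223, 158, 153, 114.
Put 490 kg in truck 1; 10 kg remain.
Put 472 kg in truck 2; 28 kg remain.
Put 465 kg in truck 3; 35 kg remain.
Put 431 kg in truck 4; 69 kg remain.
Put 405 kg in truck 5; 95 kg remain.
Put 388 kg in truck 6; 112 kg remain.
Put 379 kg in truck 7; 121 kg remain.
Put 374 kg in truck 8; 126 kg remain.
Put 334 kg in truck 9; 166 kg remain.
Put 325 kg in truck 10; 175 kg remain.
Put 311 kg in truck 11; 189 kg remain.
Put 237 kg in truck 12; 263 kg remain.
Put 233 kg in truck 12; 30 kg remain.
Put 223 kg in truck 13; 277 kg remain.
Put 158 kg in truck 9; 8 kg remain.
Put 153 kg in truck 10; 22 kg remain.
Put 114 kg in truck 7; 7 kg remain.
Final trucks: [490] [472] [465] [431] [405] [388] [379,114] [374] [334,158] [325,153] [311] [237,233] [223].

13 trucks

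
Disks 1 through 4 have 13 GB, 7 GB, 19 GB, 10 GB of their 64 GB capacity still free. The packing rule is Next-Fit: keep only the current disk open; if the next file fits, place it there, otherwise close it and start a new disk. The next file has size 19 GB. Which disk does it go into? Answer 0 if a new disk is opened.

Next-Fit only looks at disk 4, which has 10 GB free.
19 GB does not fit, so a new disk is opened.

0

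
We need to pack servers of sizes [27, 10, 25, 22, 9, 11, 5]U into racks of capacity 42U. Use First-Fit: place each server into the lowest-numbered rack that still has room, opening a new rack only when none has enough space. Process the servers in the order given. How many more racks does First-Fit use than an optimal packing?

First-Fit: [27,10,5] [25,9] [22,11] → 3 racks.
Total size 109U; any packing needs at least ⌈109/42⌉ = 3 racks.
So 3 is already optimal.

0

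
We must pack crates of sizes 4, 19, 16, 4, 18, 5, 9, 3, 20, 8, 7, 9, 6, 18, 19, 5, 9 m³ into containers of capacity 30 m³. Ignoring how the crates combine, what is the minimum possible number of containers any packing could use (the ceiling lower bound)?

Total size = 4 + 19 + 16 + 4 + 18 + 5 + 9 + 3 + 20 + 8 + 7 + 9 + 6 + 18 + 19 + 5 + 9 = 179 m³.
⌈179 / 30⌉ = 6.

6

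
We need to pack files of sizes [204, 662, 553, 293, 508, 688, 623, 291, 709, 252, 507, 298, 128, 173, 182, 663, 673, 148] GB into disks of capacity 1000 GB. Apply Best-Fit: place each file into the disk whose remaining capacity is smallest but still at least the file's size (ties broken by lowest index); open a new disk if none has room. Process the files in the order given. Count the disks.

Put 204 GB in disk 1; 796 GB remain.
Put 662 GB in disk 1; 134 GB remain.
Put 553 GB in disk 2; 447 GB remain.
Put 293 GB in disk 2; 154 GB remain.
Put 508 GB in disk 3; 492 GB remain.
Put 688 GB in disk 4; 312 GB remain.
Put 623 GB in disk 5; 377 GB remain.
Put 291 GB in disk 4; 21 GB remain.
Put 709 GB in disk 6; 291 GB remain.
Put 252 GB in disk 6; 39 GB remain.
Put 507 GB in disk 7; 493 GB remain.
Put 298 GB in disk 5; 79 GB remain.
Put 128 GB in disk 1; 6 GB remain.
Put 173 GB in disk 3; 319 GB remain.
Put 182 GB in disk 3; 137 GB remain.
Put 663 GB in disk 8; 337 GB remain.
Put 673 GB in disk 9; 327 GB remain.
Put 148 GB in disk 2; 6 GB remain.

9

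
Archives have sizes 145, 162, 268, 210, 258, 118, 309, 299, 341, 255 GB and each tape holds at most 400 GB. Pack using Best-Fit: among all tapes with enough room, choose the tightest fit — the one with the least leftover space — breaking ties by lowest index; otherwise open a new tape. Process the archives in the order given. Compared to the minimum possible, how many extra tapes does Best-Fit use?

1

Best-Fit: [145,162] [268,118] [210] [258] [309] [299] [341] [255] → 8 tapes.
7 archives exceed 200 GB (half the capacity), and no two of those can share a tape, so at least 7 tapes are needed.
An optimal packing achieves that bound: [341] [309] [299] [268,118] [258] [255,145] [210,162] → 7 tapes.
Excess: 8 − 7 = 1.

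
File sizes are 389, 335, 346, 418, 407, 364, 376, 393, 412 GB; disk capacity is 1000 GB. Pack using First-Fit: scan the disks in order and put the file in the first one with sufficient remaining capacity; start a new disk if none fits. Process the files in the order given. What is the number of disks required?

389 GB → disk 1 (remaining 611 GB)
335 GB → disk 1 (remaining 276 GB)
346 GB → disk 2 (remaining 654 GB)
418 GB → disk 2 (remaining 236 GB)
407 GB → disk 3 (remaining 593 GB)
364 GB → disk 3 (remaining 229 GB)
376 GB → disk 4 (remaining 624 GB)
393 GB → disk 4 (remaining 231 GB)
412 GB → disk 5 (remaining 588 GB)
Final disks: [389,335] [346,418] [407,364] [376,393] [412].

5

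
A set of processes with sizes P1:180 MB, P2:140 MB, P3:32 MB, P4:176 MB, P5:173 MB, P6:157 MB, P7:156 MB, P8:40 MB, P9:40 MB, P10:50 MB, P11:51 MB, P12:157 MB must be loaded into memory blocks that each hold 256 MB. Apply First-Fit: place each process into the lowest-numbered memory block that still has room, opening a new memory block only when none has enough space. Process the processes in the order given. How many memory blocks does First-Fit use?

Put P1 (180 MB) in memory block 1; 76 MB remain.
Put P2 (140 MB) in memory block 2; 116 MB remain.
Put P3 (32 MB) in memory block 1; 44 MB remain.
Put P4 (176 MB) in memory block 3; 80 MB remain.
Put P5 (173 MB) in memory block 4; 83 MB remain.
Put P6 (157 MB) in memory block 5; 99 MB remain.
Put P7 (156 MB) in memory block 6; 100 MB remain.
Put P8 (40 MB) in memory block 1; 4 MB remain.
Put P9 (40 MB) in memory block 2; 76 MB remain.
Put P10 (50 MB) in memory block 2; 26 MB remain.
Put P11 (51 MB) in memory block 3; 29 MB remain.
Put P12 (157 MB) in memory block 7; 99 MB remain.

7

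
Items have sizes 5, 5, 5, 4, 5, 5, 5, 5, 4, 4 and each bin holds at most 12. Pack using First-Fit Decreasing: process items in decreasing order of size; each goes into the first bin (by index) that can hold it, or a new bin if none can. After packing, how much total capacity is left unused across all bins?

13

Sorted descending: 5, 5, 5, 5, 5, 5, 5, 4, 4, 4.
bin 1: place 5, 7 left
bin 1: place 5, 2 left
bin 2: place 5, 7 left
bin 2: place 5, 2 left
bin 3: place 5, 7 left
bin 3: place 5, 2 left
bin 4: place 5, 7 left
bin 4: place 4, 3 left
bin 5: place 4, 8 left
bin 5: place 4, 4 left
5 bins × 12 = 60; used 47; unused 13.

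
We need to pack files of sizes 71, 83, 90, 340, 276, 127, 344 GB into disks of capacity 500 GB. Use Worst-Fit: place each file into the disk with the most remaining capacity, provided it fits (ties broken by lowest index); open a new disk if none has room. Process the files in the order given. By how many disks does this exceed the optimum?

1

Worst-Fit: [71,83,90,127] [340] [276] [344] → 4 disks.
Total size 1331 GB; any packing needs at least ⌈1331/500⌉ = 3 disks.
An optimal packing achieves that bound: [344,127] [340,90] [276,83,71] → 3 disks.
Excess: 4 − 3 = 1.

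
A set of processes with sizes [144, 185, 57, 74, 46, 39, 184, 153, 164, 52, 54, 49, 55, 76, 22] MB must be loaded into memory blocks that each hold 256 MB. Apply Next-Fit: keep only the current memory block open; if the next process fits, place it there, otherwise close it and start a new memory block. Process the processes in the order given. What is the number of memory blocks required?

144 MB → memory block 1 (remaining 112 MB)
185 MB → memory block 2 (remaining 71 MB)
57 MB → memory block 2 (remaining 14 MB)
74 MB → memory block 3 (remaining 182 MB)
46 MB → memory block 3 (remaining 136 MB)
39 MB → memory block 3 (remaining 97 MB)
184 MB → memory block 4 (remaining 72 MB)
153 MB → memory block 5 (remaining 103 MB)
164 MB → memory block 6 (remaining 92 MB)
52 MB → memory block 6 (remaining 40 MB)
54 MB → memory block 7 (remaining 202 MB)
49 MB → memory block 7 (remaining 153 MB)
55 MB → memory block 7 (remaining 98 MB)
76 MB → memory block 7 (remaining 22 MB)
22 MB → memory block 7 (remaining 0 MB)
Final memory blocks: [144] [185,57] [74,46,39] [184] [153] [164,52] [54,49,55,76,22].

7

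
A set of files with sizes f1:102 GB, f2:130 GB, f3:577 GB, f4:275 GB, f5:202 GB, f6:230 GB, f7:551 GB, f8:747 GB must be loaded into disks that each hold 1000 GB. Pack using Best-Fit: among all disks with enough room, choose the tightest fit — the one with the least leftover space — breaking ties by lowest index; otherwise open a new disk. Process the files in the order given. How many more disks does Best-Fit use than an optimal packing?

1

Best-Fit: [102,130,577] [275,202,230] [551] [747] → 4 disks.
Total size 2814 GB; any packing needs at least ⌈2814/1000⌉ = 3 disks.
An optimal packing achieves that bound: [747,230] [577,275,130] [551,202,102] → 3 disks.
Excess: 4 − 3 = 1.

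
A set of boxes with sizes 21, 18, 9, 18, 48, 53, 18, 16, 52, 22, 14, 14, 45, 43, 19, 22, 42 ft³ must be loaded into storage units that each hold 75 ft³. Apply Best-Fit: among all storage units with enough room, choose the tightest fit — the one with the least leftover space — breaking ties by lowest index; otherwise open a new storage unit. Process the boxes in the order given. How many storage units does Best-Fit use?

21 ft³ → storage unit 1 (remaining 54 ft³)
18 ft³ → storage unit 1 (remaining 36 ft³)
9 ft³ → storage unit 1 (remaining 27 ft³)
18 ft³ → storage unit 1 (remaining 9 ft³)
48 ft³ → storage unit 2 (remaining 27 ft³)
53 ft³ → storage unit 3 (remaining 22 ft³)
18 ft³ → storage unit 3 (remaining 4 ft³)
16 ft³ → storage unit 2 (remaining 11 ft³)
52 ft³ → storage unit 4 (remaining 23 ft³)
22 ft³ → storage unit 4 (remaining 1 ft³)
14 ft³ → storage unit 5 (remaining 61 ft³)
14 ft³ → storage unit 5 (remaining 47 ft³)
45 ft³ → storage unit 5 (remaining 2 ft³)
43 ft³ → storage unit 6 (remaining 32 ft³)
19 ft³ → storage unit 6 (remaining 13 ft³)
22 ft³ → storage unit 7 (remaining 53 ft³)
42 ft³ → storage unit 7 (remaining 11 ft³)

7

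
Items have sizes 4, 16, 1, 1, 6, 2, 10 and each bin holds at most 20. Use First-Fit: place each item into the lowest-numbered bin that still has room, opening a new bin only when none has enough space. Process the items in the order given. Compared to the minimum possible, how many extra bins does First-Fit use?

First-Fit: [4,16] [1,1,6,2,10] → 2 bins.
Total size 40; any packing needs at least ⌈40/20⌉ = 2 bins.
So 2 is already optimal.

0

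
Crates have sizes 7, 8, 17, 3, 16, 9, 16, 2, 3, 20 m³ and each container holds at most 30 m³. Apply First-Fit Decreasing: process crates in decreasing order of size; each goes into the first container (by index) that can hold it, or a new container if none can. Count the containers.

4

Sorted descending: 20, 17, 16, 16, 9, 8, 7, 3, 3, 2.
Put 20 m³ in container 1; 10 m³ remain.
Put 17 m³ in container 2; 13 m³ remain.
Put 16 m³ in container 3; 14 m³ remain.
Put 16 m³ in container 4; 14 m³ remain.
Put 9 m³ in container 1; 1 m³ remain.
Put 8 m³ in container 2; 5 m³ remain.
Put 7 m³ in container 3; 7 m³ remain.
Put 3 m³ in container 2; 2 m³ remain.
Put 3 m³ in container 3; 4 m³ remain.
Put 2 m³ in container 2; 0 m³ remain.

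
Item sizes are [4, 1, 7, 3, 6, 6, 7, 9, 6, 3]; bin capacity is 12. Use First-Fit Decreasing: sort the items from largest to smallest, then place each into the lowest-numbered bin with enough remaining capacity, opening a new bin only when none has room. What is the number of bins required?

Sorted descending: 9, 7, 7, 6, 6, 6, 4, 3, 3, 1.
bin 1: place 9, 3 left
bin 2: place 7, 5 left
bin 3: place 7, 5 left
bin 4: place 6, 6 left
bin 4: place 6, 0 left
bin 5: place 6, 6 left
bin 2: place 4, 1 left
bin 1: place 3, 0 left
bin 3: place 3, 2 left
bin 2: place 1, 0 left
Final bins: [9,3] [7,4,1] [7,3] [6,6] [6].

5 bins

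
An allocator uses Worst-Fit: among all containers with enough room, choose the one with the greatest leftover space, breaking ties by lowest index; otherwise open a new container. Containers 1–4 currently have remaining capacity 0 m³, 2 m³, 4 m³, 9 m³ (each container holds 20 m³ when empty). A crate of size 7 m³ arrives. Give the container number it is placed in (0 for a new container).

Containers with room: container 4 (9 m³).
Most room is container 4 with 9 m³ free.

4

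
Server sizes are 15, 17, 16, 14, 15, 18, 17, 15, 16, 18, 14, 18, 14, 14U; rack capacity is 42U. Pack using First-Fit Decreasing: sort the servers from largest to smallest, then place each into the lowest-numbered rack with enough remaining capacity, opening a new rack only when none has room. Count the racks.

Sorted descending: 18, 18, 18, 17, 17, 16, 16, 15, 15, 15, 14, 14, 14, 14.
rack 1: place 18U, 24U left
rack 1: place 18U, 6U left
rack 2: place 18U, 24U left
rack 2: place 17U, 7U left
rack 3: place 17U, 25U left
rack 3: place 16U, 9U left
rack 4: place 16U, 26U left
rack 4: place 15U, 11U left
rack 5: place 15U, 27U left
rack 5: place 15U, 12U left
rack 6: place 14U, 28U left
rack 6: place 14U, 14U left
rack 6: place 14U, 0U left
rack 7: place 14U, 28U left
Final racks: [18,18] [18,17] [17,16] [16,15] [15,15] [14,14,14] [14].

7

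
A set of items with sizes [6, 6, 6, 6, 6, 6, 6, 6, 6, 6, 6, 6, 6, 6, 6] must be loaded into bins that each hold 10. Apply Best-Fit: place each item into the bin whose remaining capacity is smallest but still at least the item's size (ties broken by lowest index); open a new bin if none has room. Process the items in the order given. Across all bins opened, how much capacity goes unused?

60

6 → bin 1 (remaining 4)
6 → bin 2 (remaining 4)
6 → bin 3 (remaining 4)
6 → bin 4 (remaining 4)
6 → bin 5 (remaining 4)
6 → bin 6 (remaining 4)
6 → bin 7 (remaining 4)
6 → bin 8 (remaining 4)
6 → bin 9 (remaining 4)
6 → bin 10 (remaining 4)
6 → bin 11 (remaining 4)
6 → bin 12 (remaining 4)
6 → bin 13 (remaining 4)
6 → bin 14 (remaining 4)
6 → bin 15 (remaining 4)
15 bins × 10 = 150; used 90; unused 60.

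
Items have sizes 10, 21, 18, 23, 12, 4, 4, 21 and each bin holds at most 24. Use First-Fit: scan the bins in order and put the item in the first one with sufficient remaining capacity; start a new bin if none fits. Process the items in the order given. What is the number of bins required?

6

bin 1: place 10, 14 left
bin 2: place 21, 3 left
bin 3: place 18, 6 left
bin 4: place 23, 1 left
bin 1: place 12, 2 left
bin 3: place 4, 2 left
bin 5: place 4, 20 left
bin 6: place 21, 3 left
Final bins: [10,12] [21] [18,4] [23] [4] [21].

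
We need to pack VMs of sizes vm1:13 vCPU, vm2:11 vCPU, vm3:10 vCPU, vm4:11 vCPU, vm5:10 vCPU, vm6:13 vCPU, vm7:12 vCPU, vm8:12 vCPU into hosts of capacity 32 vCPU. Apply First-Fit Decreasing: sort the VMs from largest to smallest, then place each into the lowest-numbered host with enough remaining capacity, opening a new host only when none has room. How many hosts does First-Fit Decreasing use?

Sorted descending: 13, 13, 12, 12, 11, 11, 10, 10.
host 1: place 13 vCPU, 19 vCPU left
host 1: place 13 vCPU, 6 vCPU left
host 2: place 12 vCPU, 20 vCPU left
host 2: place 12 vCPU, 8 vCPU left
host 3: place 11 vCPU, 21 vCPU left
host 3: place 11 vCPU, 10 vCPU left
host 3: place 10 vCPU, 0 vCPU left
host 4: place 10 vCPU, 22 vCPU left

4 hosts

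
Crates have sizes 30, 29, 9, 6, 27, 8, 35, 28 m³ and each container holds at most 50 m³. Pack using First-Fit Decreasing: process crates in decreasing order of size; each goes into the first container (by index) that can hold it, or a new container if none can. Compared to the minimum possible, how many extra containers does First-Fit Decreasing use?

0

First-Fit Decreasing: [35,9,6] [30,8] [29] [28] [27] → 5 containers.
5 crates exceed 25 m³ (half the capacity), and no two of those can share a container, so at least 5 containers are needed.
So 5 is already optimal.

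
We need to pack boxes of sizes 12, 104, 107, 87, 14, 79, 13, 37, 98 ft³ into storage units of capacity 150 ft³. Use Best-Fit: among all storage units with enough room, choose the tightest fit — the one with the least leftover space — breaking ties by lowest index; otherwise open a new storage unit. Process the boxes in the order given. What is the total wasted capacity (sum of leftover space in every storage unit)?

199

storage unit 1: place 12 ft³, 138 ft³ left
storage unit 1: place 104 ft³, 34 ft³ left
storage unit 2: place 107 ft³, 43 ft³ left
storage unit 3: place 87 ft³, 63 ft³ left
storage unit 1: place 14 ft³, 20 ft³ left
storage unit 4: place 79 ft³, 71 ft³ left
storage unit 1: place 13 ft³, 7 ft³ left
storage unit 2: place 37 ft³, 6 ft³ left
storage unit 5: place 98 ft³, 52 ft³ left
5 storage units × 150 ft³ = 750 ft³; used 551 ft³; unused 199 ft³.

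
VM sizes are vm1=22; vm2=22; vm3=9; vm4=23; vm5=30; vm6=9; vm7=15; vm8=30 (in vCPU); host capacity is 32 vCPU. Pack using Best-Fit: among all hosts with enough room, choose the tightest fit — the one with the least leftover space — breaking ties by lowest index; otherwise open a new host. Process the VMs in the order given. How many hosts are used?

Put vm1 (22 vCPU) in host 1; 10 vCPU remain.
Put vm2 (22 vCPU) in host 2; 10 vCPU remain.
Put vm3 (9 vCPU) in host 1; 1 vCPU remain.
Put vm4 (23 vCPU) in host 3; 9 vCPU remain.
Put vm5 (30 vCPU) in host 4; 2 vCPU remain.
Put vm6 (9 vCPU) in host 3; 0 vCPU remain.
Put vm7 (15 vCPU) in host 5; 17 vCPU remain.
Put vm8 (30 vCPU) in host 6; 2 vCPU remain.

6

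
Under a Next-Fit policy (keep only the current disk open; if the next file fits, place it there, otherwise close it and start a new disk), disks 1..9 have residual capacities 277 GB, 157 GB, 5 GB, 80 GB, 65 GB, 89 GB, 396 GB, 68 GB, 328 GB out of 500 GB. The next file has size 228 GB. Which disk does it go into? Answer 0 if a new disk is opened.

9

Next-Fit only looks at disk 9, which has 328 GB free.
228 GB fits there.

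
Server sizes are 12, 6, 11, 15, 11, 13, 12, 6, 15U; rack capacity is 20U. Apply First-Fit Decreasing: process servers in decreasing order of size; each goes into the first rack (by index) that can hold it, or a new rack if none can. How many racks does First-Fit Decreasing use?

7

Sorted descending: 15, 15, 13, 12, 12, 11, 11, 6, 6.
15U → rack 1 (remaining 5U)
15U → rack 2 (remaining 5U)
13U → rack 3 (remaining 7U)
12U → rack 4 (remaining 8U)
12U → rack 5 (remaining 8U)
11U → rack 6 (remaining 9U)
11U → rack 7 (remaining 9U)
6U → rack 3 (remaining 1U)
6U → rack 4 (remaining 2U)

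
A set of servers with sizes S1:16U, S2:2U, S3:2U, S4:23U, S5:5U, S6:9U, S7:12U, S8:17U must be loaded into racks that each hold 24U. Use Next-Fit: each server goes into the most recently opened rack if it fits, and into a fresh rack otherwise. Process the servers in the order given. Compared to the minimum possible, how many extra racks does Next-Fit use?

Next-Fit: [16,2,2] [23] [5,9] [12] [17] → 5 racks.
Total size 86U; any packing needs at least ⌈86/24⌉ = 4 racks.
An optimal packing achieves that bound: [23] [17,5,2] [16,2] [12,9] → 4 racks.
Excess: 5 − 4 = 1.

1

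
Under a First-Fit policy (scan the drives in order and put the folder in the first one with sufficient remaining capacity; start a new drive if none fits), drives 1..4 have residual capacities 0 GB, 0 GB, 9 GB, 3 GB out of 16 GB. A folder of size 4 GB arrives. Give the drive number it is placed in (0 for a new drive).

Drives with room: drive 3 (9 GB).
The first with room is drive 3.

3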